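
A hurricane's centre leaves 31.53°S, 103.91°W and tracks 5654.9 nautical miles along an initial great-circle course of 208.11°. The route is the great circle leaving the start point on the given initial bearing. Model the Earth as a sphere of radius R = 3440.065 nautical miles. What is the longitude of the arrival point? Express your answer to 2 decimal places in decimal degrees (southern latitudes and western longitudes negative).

Central angle δ = d/R = 1.643835 rad.
With φ₁ = -31.53° = -0.550302 rad and θ = 208.11° = 3.632205 rad:
sin φ₂ = sin φ₁ cos δ + cos φ₁ sin δ cos θ = (-0.522945)(-0.072974) + (0.852366)(0.997334)(-0.882045) = -0.711659
φ₂ = asin(-0.711659) = -0.791857 rad = -45.37°.
Δλ = atan2( sin θ sin δ cos φ₁ , cos δ − sin φ₁ sin φ₂ ) = atan2(-0.400535, -0.445133) = -2.408882 rad = -138.02°.
λ₂ = -103.91° + -138.02° = -241.93°, normalized to (−180°, 180°] → 118.07°.

longitude 118.07°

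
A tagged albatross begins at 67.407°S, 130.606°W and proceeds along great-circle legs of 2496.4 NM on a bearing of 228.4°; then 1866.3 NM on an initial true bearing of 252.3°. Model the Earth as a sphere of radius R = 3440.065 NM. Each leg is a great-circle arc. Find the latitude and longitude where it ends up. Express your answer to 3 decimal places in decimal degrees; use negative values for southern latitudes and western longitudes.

Apply the spherical direct solution leg by leg, carrying full precision between legs.
Leg 1: from (-67.407°, -130.606°), δ = 2496.4/3440.065 = 0.725684 rad, θ = 228.4° → φ = -59.307°, λ = 125.865°.
Leg 2: from (-59.307°, 125.865°), δ = 1866.3/3440.065 = 0.542519 rad, θ = 252.3° → φ = -54.742°, λ = 67.429°.

latitude -54.742°, longitude 67.429°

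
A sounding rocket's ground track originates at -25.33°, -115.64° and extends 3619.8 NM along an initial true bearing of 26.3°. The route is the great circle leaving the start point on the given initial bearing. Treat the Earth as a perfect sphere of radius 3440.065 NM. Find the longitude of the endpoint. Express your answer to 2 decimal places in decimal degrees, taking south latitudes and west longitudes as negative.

Angular distance δ = d/R = 3619.8 / 3440.065 = 1.052248 rad.
With φ₁ = -25.33° = -0.442092 rad and θ = 26.3° = 0.459022 rad:
Destination latitude: φ₂ = arcsin( sin φ₁ cos δ + cos φ₁ sin δ cos θ ) = arcsin(0.491733) = 29.45°.
For the longitude increment, Δλ = atan2( sin θ sin δ cos φ₁, cos δ − sin φ₁ sin φ₂ ) = atan2(0.347827, 0.705999) = 26.23°.
λ₂ = λ₁ + Δλ = -89.41°.

longitude -89.41°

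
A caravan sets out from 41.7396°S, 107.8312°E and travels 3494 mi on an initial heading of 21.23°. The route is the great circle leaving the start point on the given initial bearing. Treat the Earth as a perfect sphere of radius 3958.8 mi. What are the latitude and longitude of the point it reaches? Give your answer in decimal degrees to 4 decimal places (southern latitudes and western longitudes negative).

Central angle δ = d/R = 0.882591 rad.
Converting: φ₁ = -0.728493 rad, θ = 0.370533 rad.
sin φ₂ = sin φ₁ cos δ + cos φ₁ sin δ cos θ = (-0.665746)(0.635152) + (0.746178)(0.772387)(0.932134) = 0.114375
φ₂ = asin(0.114375) = 0.114625 rad = 6.5675°.
For the longitude increment, Δλ = atan2( sin θ sin δ cos φ₁, cos δ − sin φ₁ sin φ₂ ) = atan2(0.208699, 0.711297) = 16.3521°.
λ₂ = 107.8312° + 16.3521° = 124.1833°.

latitude 6.5675°, longitude 124.1833°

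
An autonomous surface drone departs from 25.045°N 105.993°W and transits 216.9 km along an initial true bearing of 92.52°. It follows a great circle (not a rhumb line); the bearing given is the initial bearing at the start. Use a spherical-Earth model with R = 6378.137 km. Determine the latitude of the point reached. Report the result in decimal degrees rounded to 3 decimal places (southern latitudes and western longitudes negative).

latitude 24.944°

Central angle δ = d/R = 0.034007 rad.
With φ₁ = 25.045° = 0.437118 rad and θ = 92.52° = 1.614779 rad:
Destination latitude: φ₂ = arcsin( sin φ₁ cos δ + cos φ₁ sin δ cos θ ) = arcsin(0.421731) = 24.944°.
Δλ = atan2( sin θ sin δ cos φ₁ , cos δ − sin φ₁ sin φ₂ ) = atan2(0.030774, 0.820891) = 0.037471 rad = 2.147°.
λ₂ = λ₁ + Δλ = -103.846°.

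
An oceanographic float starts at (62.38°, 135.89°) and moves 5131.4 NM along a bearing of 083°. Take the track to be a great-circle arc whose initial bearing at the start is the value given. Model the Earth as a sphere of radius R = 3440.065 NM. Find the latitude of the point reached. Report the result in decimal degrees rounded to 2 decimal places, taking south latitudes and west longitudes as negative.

The arc subtends δ = 5131.4/3440.065 = 1.491658 rad at the centre.
Start latitude φ₁ = 1.088736 rad; initial bearing θ = 1.448623 rad.
sin φ₂ = sin φ₁ cos δ + cos φ₁ sin δ cos θ = (0.886042)(0.079056) + (0.463605)(0.996870)(0.121869) = 0.126369
φ₂ = asin(0.126369) = 0.126708 rad = 7.26°.
Then Δλ = atan2(0.458710, -0.032913) = 1.642424 rad, from sin θ sin δ cos φ₁ over cos δ − sin φ₁ sin φ₂.
λ₂ = 135.89° + 94.10° = 229.99°, normalized to (−180°, 180°] → -130.01°.

latitude 7.26°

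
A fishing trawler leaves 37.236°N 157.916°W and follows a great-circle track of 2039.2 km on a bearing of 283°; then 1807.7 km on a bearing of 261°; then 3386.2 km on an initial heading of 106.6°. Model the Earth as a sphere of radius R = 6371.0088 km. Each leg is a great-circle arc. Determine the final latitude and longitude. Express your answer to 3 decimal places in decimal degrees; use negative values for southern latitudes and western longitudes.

latitude 21.954°, longitude -169.298°

Apply the spherical direct solution leg by leg, carrying full precision between legs.
Leg 1: from (37.236°, -157.916°), δ = 2039.2/6371.0088 = 0.320075 rad, θ = 283° → φ = 39.103°, λ = 178.814°.
Leg 2: from (39.103°, 178.814°), δ = 1807.7/6371.0088 = 0.283738 rad, θ = 261° → φ = 34.856°, λ = 159.123°.
Leg 3: from (34.856°, 159.123°), δ = 3386.2/6371.0088 = 0.531501 rad, θ = 106.6° → φ = 21.954°, λ = -169.298°.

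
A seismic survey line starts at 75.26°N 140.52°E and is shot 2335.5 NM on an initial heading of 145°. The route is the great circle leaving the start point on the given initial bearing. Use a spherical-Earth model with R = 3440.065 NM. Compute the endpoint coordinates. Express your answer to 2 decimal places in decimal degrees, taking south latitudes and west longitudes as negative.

latitude 38.45°, longitude 167.90°

δ = 2335.5/3440.065 = 0.678912 rad (38.8988°).
With φ₁ = 75.26° = 1.313535 rad and θ = 145° = 2.530727 rad:
Destination latitude: φ₂ = arcsin( sin φ₁ cos δ + cos φ₁ sin δ cos θ ) = arcsin(0.621768) = 38.45°.
For the longitude increment, Δλ = atan2( sin θ sin δ cos φ₁, cos δ − sin φ₁ sin φ₂ ) = atan2(0.091641, 0.176951) = 27.38°.
λ₂ = λ₁ + Δλ = 167.90°.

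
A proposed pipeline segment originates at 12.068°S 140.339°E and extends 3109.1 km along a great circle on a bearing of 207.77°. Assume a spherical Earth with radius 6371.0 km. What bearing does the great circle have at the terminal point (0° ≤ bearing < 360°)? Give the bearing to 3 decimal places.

δ = 3109.1/6371 = 0.488008 rad (27.9608°).
Start latitude φ₁ = -0.210626 rad; initial bearing θ = 3.626271 rad.
Destination latitude: φ₂ = arcsin( sin φ₁ cos δ + cos φ₁ sin δ cos θ ) = arcsin(-0.590364) = -36.183°.
For the longitude increment, Δλ = atan2( sin θ sin δ cos φ₁, cos δ − sin φ₁ sin φ₂ ) = atan2(-0.213628, 0.759840) = -15.703°.
λ₂ = 140.339° + -15.703° = 124.636°.
The forward bearing on arrival equals the back-azimuth from the destination plus 180°.
Back-azimuth from P₂ (-36.183°, 124.636°) to P₁ (-12.068°, 140.339°), with Δλ' = λ₁ − λ₂ = 15.703°: atan2( sin Δλ' cos φ₁ , cos φ₂ sin φ₁ − sin φ₂ cos φ₁ cos Δλ' ) = 34.367°.
Final bearing = (34.367° + 180°) mod 360° = 214.367°.

final bearing 214.367°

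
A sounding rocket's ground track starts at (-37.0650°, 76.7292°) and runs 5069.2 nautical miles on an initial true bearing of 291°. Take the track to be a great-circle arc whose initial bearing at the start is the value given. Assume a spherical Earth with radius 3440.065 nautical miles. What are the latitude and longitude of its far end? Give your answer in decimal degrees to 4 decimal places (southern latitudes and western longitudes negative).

latitude 13.0679°, longitude 4.1991°

The arc subtends δ = 5069.2/3440.065 = 1.473577 rad at the centre.
Start latitude φ₁ = -0.646906 rad; initial bearing θ = 5.078908 rad.
sin φ₂ = sin φ₁ cos δ + cos φ₁ sin δ cos θ = (-0.602721)(0.097066) + (0.797952)(0.995278)(0.358368) = 0.226106
φ₂ = asin(0.226106) = 0.228079 rad = 13.0679°.
For the longitude increment, Δλ = atan2( sin θ sin δ cos φ₁, cos δ − sin φ₁ sin φ₂ ) = atan2(-0.741435, 0.233345) = -72.5301°.
Hence λ₂ = 76.7292° + -72.5301° = 4.1991°.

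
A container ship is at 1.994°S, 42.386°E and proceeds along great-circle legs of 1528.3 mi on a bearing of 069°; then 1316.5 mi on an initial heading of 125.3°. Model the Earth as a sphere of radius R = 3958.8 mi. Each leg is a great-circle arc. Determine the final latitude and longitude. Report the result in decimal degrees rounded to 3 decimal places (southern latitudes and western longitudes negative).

latitude -5.201°, longitude 78.598°

Apply the spherical direct solution leg by leg, carrying full precision between legs.
Leg 1: from (-1.994°, 42.386°), δ = 1528.3/3958.8 = 0.386051 rad, θ = 69° → φ = 5.890°, λ = 63.081°.
Leg 2: from (5.890°, 63.081°), δ = 1316.5/3958.8 = 0.332550 rad, θ = 125.3° → φ = -5.201°, λ = 78.598°.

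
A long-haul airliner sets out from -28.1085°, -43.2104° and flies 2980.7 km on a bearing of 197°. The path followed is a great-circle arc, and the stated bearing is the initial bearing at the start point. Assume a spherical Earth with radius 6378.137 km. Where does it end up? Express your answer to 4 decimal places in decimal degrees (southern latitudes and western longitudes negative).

latitude -53.1905°, longitude -55.9097°

Angular distance δ = d/R = 2980.7 / 6378.137 = 0.467331 rad.
Start latitude φ₁ = -0.490586 rad; initial bearing θ = 3.438299 rad.
Destination latitude: φ₂ = arcsin( sin φ₁ cos δ + cos φ₁ sin δ cos θ ) = arcsin(-0.800632) = -53.1905°.
For the longitude increment, Δλ = atan2( sin θ sin δ cos φ₁, cos δ − sin φ₁ sin φ₂ ) = atan2(-0.116180, 0.515562) = -12.6993°.
λ₂ = λ₁ + Δλ = -55.9097°.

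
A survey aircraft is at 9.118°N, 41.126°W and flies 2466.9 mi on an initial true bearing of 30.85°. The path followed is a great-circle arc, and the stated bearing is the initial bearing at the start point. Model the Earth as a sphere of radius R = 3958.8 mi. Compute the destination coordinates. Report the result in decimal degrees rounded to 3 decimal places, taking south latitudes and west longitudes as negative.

latitude 38.563°, longitude -18.624°

Central angle δ = d/R = 0.623143 rad.
With φ₁ = 9.118° = 0.159139 rad and θ = 30.85° = 0.538434 rad:
Applying the spherical law of cosines for sides, sin φ₂ = sin φ₁ cos δ + cos φ₁ sin δ cos θ = 0.623373, so φ₂ = 38.563°.
For the longitude increment, Δλ = atan2( sin θ sin δ cos φ₁, cos δ − sin φ₁ sin φ₂ ) = atan2(0.295479, 0.713263) = 22.502°.
λ₂ = -41.126° + 22.502° = -18.624°.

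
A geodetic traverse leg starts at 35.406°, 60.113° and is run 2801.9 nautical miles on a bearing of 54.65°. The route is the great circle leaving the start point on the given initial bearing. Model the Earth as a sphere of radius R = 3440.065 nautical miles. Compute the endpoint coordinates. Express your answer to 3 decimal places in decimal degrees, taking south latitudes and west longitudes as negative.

latitude 47.782°, longitude 122.108°

Angular distance δ = d/R = 2801.9 / 3440.065 = 0.814490 rad.
With φ₁ = 35.406° = 0.617951 rad and θ = 54.65° = 0.953822 rad:
sin φ₂ = sin φ₁ cos δ + cos φ₁ sin δ cos θ = (0.579367)(0.686239) + (0.815067)(0.727376)(0.578570) = 0.740595
φ₂ = asin(0.740595) = 0.833955 rad = 47.782°.
Then Δλ = atan2(0.483556, 0.257163) = 1.082021 rad, from sin θ sin δ cos φ₁ over cos δ − sin φ₁ sin φ₂.
λ₂ = 60.113° + 61.995° = 122.108°.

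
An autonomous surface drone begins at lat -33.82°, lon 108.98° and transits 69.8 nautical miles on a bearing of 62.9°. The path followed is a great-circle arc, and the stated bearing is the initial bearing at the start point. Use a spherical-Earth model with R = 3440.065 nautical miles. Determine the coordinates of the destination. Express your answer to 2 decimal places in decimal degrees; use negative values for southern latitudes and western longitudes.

Central angle δ = d/R = 0.020290 rad.
Start latitude φ₁ = -0.590270 rad; initial bearing θ = 1.097812 rad.
Destination latitude: φ₂ = arcsin( sin φ₁ cos δ + cos φ₁ sin δ cos θ ) = arcsin(-0.548792) = -33.28°.
For the longitude increment, Δλ = atan2( sin θ sin δ cos φ₁, cos δ − sin φ₁ sin φ₂ ) = atan2(0.015005, 0.694344) = 1.24°.
λ₂ = λ₁ + Δλ = 110.22°.

latitude -33.28°, longitude 110.22°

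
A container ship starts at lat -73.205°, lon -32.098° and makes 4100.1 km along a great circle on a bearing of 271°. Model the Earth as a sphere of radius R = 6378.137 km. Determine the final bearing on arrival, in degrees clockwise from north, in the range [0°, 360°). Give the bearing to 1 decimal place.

final bearing 333.4°

Angular distance δ = d/R = 4100.1 / 6378.137 = 0.642837 rad.
With φ₁ = -73.205° = -1.277668 rad and θ = 271° = 4.729842 rad:
Applying the spherical law of cosines for sides, sin φ₂ = sin φ₁ cos δ + cos φ₁ sin δ cos θ = -0.763234, so φ₂ = -49.750°.
Then Δλ = atan2(-0.173189, 0.069720) = -1.188079 rad, from sin θ sin δ cos φ₁ over cos δ − sin φ₁ sin φ₂.
Hence λ₂ = -32.098° + -68.072° = -100.170°.
The forward bearing on arrival equals the back-azimuth from the destination plus 180°.
Back-azimuth from P₂ (-49.8°, -100.2°) to P₁ (-73.2°, -32.1°), with Δλ' = λ₁ − λ₂ = 68.1°: atan2( sin Δλ' cos φ₁ , cos φ₂ sin φ₁ − sin φ₂ cos φ₁ cos Δλ' ) = 153.4°.
Final bearing = (153.4° + 180°) mod 360° = 333.4°.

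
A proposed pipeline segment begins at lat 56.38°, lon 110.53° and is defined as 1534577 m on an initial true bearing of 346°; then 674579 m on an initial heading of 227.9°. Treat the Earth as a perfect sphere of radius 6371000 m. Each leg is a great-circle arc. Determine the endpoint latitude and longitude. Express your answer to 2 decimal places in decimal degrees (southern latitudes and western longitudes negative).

Apply the spherical direct solution leg by leg, carrying full precision between legs.
Leg 1: from (56.38°, 110.53°), δ = 1534577/6371000 = 0.240869 rad, θ = 346° → φ = 69.53°, λ = 101.03°.
Leg 2: from (69.53°, 101.03°), δ = 674579/6371000 = 0.105883 rad, θ = 227.9° → φ = 65.07°, λ = 90.31°.

latitude 65.07°, longitude 90.31°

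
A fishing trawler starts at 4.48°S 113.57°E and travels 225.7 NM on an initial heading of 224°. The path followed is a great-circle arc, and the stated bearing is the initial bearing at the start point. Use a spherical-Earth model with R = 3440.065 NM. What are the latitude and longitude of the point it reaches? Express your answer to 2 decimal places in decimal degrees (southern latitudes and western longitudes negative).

latitude -7.18°, longitude 110.94°

δ = 225.7/3440.065 = 0.065609 rad (3.7591°).
Start latitude φ₁ = -0.078191 rad; initial bearing θ = 3.909538 rad.
sin φ₂ = sin φ₁ cos δ + cos φ₁ sin δ cos θ = (-0.078111)(0.997848) + (0.996945)(0.065562)(-0.719340) = -0.124960
φ₂ = asin(-0.124960) = -0.125288 rad = -7.18°.
Δλ = atan2( sin θ sin δ cos φ₁ , cos δ − sin φ₁ sin φ₂ ) = atan2(-0.045404, 0.988088) = -0.045919 rad = -2.63°.
λ₂ = 113.57° + -2.63° = 110.94°.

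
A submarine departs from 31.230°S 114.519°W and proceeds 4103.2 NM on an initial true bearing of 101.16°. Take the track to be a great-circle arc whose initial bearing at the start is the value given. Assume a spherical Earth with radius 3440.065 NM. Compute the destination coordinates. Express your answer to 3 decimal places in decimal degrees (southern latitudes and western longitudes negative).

latitude -20.193°, longitude -38.223°

Central angle δ = d/R = 1.192768 rad.
Start latitude φ₁ = -0.545066 rad; initial bearing θ = 1.765575 rad.
sin φ₂ = sin φ₁ cos δ + cos φ₁ sin δ cos θ = (-0.518475)(0.369089) + (0.855093)(0.929394)(-0.193549) = -0.345180
φ₂ = asin(-0.345180) = -0.352431 rad = -20.193°.
Δλ = atan2( sin θ sin δ cos φ₁ , cos δ − sin φ₁ sin φ₂ ) = atan2(0.779691, 0.190121) = 1.331622 rad = 76.296°.
Hence λ₂ = -114.519° + 76.296° = -38.223°.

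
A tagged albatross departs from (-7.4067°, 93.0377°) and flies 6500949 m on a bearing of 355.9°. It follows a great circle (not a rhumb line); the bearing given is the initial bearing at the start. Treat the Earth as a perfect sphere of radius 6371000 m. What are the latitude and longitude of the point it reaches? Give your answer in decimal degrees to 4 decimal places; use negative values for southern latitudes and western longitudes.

Angular distance δ = d/R = 6500949 / 6371000 = 1.020397 rad.
With φ₁ = -7.4067° = -0.129271 rad and θ = 355.9° = 6.211627 rad:
Destination latitude: φ₂ = arcsin( sin φ₁ cos δ + cos φ₁ sin δ cos θ ) = arcsin(0.775617) = 50.8610°.
For the longitude increment, Δλ = atan2( sin θ sin δ cos φ₁, cos δ − sin φ₁ sin φ₂ ) = atan2(-0.060430, 0.623014) = -5.5401°.
λ₂ = 93.0377° + -5.5401° = 87.4976°.

latitude 50.8610°, longitude 87.4976°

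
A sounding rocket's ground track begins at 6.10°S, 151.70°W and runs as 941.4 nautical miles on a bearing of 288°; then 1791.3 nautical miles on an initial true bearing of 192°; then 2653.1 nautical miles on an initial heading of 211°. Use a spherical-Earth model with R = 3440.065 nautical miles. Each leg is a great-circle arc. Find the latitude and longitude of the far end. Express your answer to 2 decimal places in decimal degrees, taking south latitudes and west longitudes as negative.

latitude -61.30°, longitude 138.15°

Apply the spherical direct solution leg by leg, carrying full precision between legs.
Leg 1: from (-6.10°, -151.70°), δ = 941.4/3440.065 = 0.273658 rad, θ = 288° → φ = -1.10°, λ = -166.60°.
Leg 2: from (-1.10°, -166.60°), δ = 1791.3/3440.065 = 0.520717 rad, θ = 192° → φ = -30.22°, λ = -173.47°.
Leg 3: from (-30.22°, -173.47°), δ = 2653.1/3440.065 = 0.771235 rad, θ = 211° → φ = -61.30°, λ = 138.15°.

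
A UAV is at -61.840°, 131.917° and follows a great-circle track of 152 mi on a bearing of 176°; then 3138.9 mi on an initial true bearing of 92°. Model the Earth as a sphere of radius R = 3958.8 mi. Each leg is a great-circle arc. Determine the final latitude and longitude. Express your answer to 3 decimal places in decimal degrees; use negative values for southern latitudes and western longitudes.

latitude -39.929°, longitude -159.543°

Apply the spherical direct solution leg by leg, carrying full precision between legs.
Leg 1: from (-61.840°, 131.917°), δ = 152/3958.8 = 0.038395 rad, θ = 176° → φ = -64.034°, λ = 132.267°.
Leg 2: from (-64.034°, 132.267°), δ = 3138.9/3958.8 = 0.792892 rad, θ = 92° → φ = -39.929°, λ = -159.543°.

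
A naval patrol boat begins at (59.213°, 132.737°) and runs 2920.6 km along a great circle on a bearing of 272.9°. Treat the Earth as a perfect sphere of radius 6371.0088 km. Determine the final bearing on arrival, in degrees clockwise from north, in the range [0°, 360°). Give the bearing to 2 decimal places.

final bearing 235.07°

Central angle δ = d/R = 0.458420 rad.
With φ₁ = 59.213° = 1.033462 rad and θ = 272.9° = 4.763004 rad:
Destination latitude: φ₂ = arcsin( sin φ₁ cos δ + cos φ₁ sin δ cos θ ) = arcsin(0.781839) = 51.429°.
Then Δλ = atan2(-0.226219, 0.225094) = -0.787891 rad, from sin θ sin δ cos φ₁ over cos δ − sin φ₁ sin φ₂.
λ₂ = λ₁ + Δλ = 87.594°.
The forward bearing on arrival equals the back-azimuth from the destination plus 180°.
Back-azimuth from P₂ (51.43°, 87.59°) to P₁ (59.21°, 132.74°), with Δλ' = λ₁ − λ₂ = 45.14°: atan2( sin Δλ' cos φ₁ , cos φ₂ sin φ₁ − sin φ₂ cos φ₁ cos Δλ' ) = 55.07°.
Final bearing = (55.07° + 180°) mod 360° = 235.07°.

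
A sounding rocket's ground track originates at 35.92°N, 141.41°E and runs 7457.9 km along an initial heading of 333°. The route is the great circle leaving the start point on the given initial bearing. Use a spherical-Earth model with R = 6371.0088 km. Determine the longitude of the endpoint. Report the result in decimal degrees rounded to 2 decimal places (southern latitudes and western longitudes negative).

longitude 29.77°

Central angle δ = d/R = 1.170600 rad.
Start latitude φ₁ = 0.626922 rad; initial bearing θ = 5.811946 rad.
Destination latitude: φ₂ = arcsin( sin φ₁ cos δ + cos φ₁ sin δ cos θ ) = arcsin(0.893115) = 63.27°.
Then Δλ = atan2(-0.338608, -0.134351) = -1.948519 rad, from sin θ sin δ cos φ₁ over cos δ − sin φ₁ sin φ₂.
λ₂ = 141.41° + -111.64° = 29.77°.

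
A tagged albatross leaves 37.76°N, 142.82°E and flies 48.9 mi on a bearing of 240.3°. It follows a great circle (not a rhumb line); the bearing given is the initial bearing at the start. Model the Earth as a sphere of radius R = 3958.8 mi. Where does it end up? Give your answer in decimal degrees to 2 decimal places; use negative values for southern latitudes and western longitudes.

Angular distance δ = d/R = 48.9 / 3958.8 = 0.012352 rad.
Start latitude φ₁ = 0.659036 rad; initial bearing θ = 4.194026 rad.
Destination latitude: φ₂ = arcsin( sin φ₁ cos δ + cos φ₁ sin δ cos θ ) = arcsin(0.607470) = 37.41°.
For the longitude increment, Δλ = atan2( sin θ sin δ cos φ₁, cos δ − sin φ₁ sin φ₂ ) = atan2(-0.008482, 0.627936) = -0.77°.
λ₂ = λ₁ + Δλ = 142.05°.

latitude 37.41°, longitude 142.05°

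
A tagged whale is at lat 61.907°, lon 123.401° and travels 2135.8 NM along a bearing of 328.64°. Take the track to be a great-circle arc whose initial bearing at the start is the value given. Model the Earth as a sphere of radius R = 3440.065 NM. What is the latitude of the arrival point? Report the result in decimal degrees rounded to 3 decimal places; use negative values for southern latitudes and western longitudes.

Central angle δ = d/R = 0.620860 rad.
With φ₁ = 61.907° = 1.080481 rad and θ = 328.64° = 5.735850 rad:
Applying the spherical law of cosines for sides, sin φ₂ = sin φ₁ cos δ + cos φ₁ sin δ cos θ = 0.951472, so φ₂ = 72.077°.
For the longitude increment, Δλ = atan2( sin θ sin δ cos φ₁, cos δ − sin φ₁ sin φ₂ ) = atan2(-0.142563, -0.025996) = -100.334°.
λ₂ = λ₁ + Δλ = 23.067°.

latitude 72.077°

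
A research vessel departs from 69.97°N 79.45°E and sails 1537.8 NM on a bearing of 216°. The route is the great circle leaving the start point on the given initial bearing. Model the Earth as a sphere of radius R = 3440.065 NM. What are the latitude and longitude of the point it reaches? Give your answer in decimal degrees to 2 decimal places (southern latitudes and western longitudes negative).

δ = 1537.8/3440.065 = 0.447026 rad (25.6127°).
With φ₁ = 69.97° = 1.221207 rad and θ = 216° = 3.769911 rad:
Applying the spherical law of cosines for sides, sin φ₂ = sin φ₁ cos δ + cos φ₁ sin δ cos θ = 0.727408, so φ₂ = 46.67°.
Then Δλ = atan2(-0.087029, 0.218327) = -0.379316 rad, from sin θ sin δ cos φ₁ over cos δ − sin φ₁ sin φ₂.
λ₂ = 79.45° + -21.73° = 57.72°.

latitude 46.67°, longitude 57.72°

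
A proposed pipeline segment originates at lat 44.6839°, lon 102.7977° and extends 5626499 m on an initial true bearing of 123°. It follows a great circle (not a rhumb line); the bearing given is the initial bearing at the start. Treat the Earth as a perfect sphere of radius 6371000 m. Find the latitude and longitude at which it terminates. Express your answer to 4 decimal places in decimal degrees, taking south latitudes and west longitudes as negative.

Central angle δ = d/R = 0.883142 rad.
Converting: φ₁ = 0.779881 rad, θ = 2.146755 rad.
Applying the spherical law of cosines for sides, sin φ₂ = sin φ₁ cos δ + cos φ₁ sin δ cos θ = 0.147104, so φ₂ = 8.4591°.
For the longitude increment, Δλ = atan2( sin θ sin δ cos φ₁, cos δ − sin φ₁ sin φ₂ ) = atan2(0.460777, 0.531283) = 40.9348°.
Hence λ₂ = 102.7977° + 40.9348° = 143.7325°.

latitude 8.4591°, longitude 143.7325°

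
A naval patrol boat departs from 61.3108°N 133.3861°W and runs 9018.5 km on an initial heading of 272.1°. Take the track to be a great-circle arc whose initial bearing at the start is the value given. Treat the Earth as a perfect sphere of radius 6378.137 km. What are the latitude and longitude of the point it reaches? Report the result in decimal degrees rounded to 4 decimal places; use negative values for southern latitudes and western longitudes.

latitude 8.8811°, longitude 139.1214°

Central angle δ = d/R = 1.413971 rad.
Start latitude φ₁ = 1.070075 rad; initial bearing θ = 4.749041 rad.
Applying the spherical law of cosines for sides, sin φ₂ = sin φ₁ cos δ + cos φ₁ sin δ cos θ = 0.154385, so φ₂ = 8.8811°.
Then Δλ = atan2(-0.473848, 0.020751) = -1.527031 rad, from sin θ sin δ cos φ₁ over cos δ − sin φ₁ sin φ₂.
λ₂ = -133.3861° + -87.4925° = -220.8786°, normalized to (−180°, 180°] → 139.1214°.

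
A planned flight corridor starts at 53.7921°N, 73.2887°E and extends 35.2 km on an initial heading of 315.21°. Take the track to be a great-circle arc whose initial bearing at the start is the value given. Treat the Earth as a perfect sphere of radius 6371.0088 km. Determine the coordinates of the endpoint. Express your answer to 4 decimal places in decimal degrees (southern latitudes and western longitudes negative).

Central angle δ = d/R = 0.005525 rad.
Start latitude φ₁ = 0.938849 rad; initial bearing θ = 5.501452 rad.
Applying the spherical law of cosines for sides, sin φ₂ = sin φ₁ cos δ + cos φ₁ sin δ cos θ = 0.809183, so φ₂ = 54.0162°.
For the longitude increment, Δλ = atan2( sin θ sin δ cos φ₁, cos δ − sin φ₁ sin φ₂ ) = atan2(-0.002299, 0.347072) = -0.3796°.
λ₂ = λ₁ + Δλ = 72.9091°.

latitude 54.0162°, longitude 72.9091°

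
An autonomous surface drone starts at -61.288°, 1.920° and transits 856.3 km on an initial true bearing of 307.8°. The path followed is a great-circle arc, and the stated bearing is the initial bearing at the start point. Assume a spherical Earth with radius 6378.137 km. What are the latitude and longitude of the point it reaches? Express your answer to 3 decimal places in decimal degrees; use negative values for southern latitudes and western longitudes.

latitude -56.072°, longitude -9.003°

Central angle δ = d/R = 0.134256 rad.
Converting: φ₁ = -1.069677 rad, θ = 5.372123 rad.
Applying the spherical law of cosines for sides, sin φ₂ = sin φ₁ cos δ + cos φ₁ sin δ cos θ = -0.829741, so φ₂ = -56.072°.
Δλ = atan2( sin θ sin δ cos φ₁ , cos δ − sin φ₁ sin φ₂ ) = atan2(-0.050810, 0.263281) = -0.190644 rad = -10.923°.
λ₂ = λ₁ + Δλ = -9.003°.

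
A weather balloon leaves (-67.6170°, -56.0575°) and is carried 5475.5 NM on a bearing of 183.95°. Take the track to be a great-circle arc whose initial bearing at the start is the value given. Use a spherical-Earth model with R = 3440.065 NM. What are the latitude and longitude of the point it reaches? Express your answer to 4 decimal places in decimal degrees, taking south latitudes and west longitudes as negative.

The arc subtends δ = 5475.5/3440.065 = 1.591685 rad at the centre.
With φ₁ = -67.6170° = -1.180139 rad and θ = 183.95° = 3.210533 rad:
Destination latitude: φ₂ = arcsin( sin φ₁ cos δ + cos φ₁ sin δ cos θ ) = arcsin(-0.360495) = -21.1306°.
Then Δλ = atan2(-0.026226, -0.354222) = -3.067690 rad, from sin θ sin δ cos φ₁ over cos δ − sin φ₁ sin φ₂.
λ₂ = -56.0575° + -175.7657° = -231.8232°, normalized to (−180°, 180°] → 128.1768°.

latitude -21.1306°, longitude 128.1768°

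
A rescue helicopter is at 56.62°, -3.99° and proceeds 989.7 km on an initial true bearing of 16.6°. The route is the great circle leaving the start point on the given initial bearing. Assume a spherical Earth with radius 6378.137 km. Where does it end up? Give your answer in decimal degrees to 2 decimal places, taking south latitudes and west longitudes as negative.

Central angle δ = d/R = 0.155171 rad.
Converting: φ₁ = 0.988205 rad, θ = 0.289725 rad.
sin φ₂ = sin φ₁ cos δ + cos φ₁ sin δ cos θ = (0.835040)(0.987985) + (0.550189)(0.154549)(0.958323) = 0.906494
φ₂ = asin(0.906494) = 1.134906 rad = 65.03°.
For the longitude increment, Δλ = atan2( sin θ sin δ cos φ₁, cos δ − sin φ₁ sin φ₂ ) = atan2(0.024292, 0.231026) = 6.00°.
Hence λ₂ = -3.99° + 6.00° = 2.01°.

latitude 65.03°, longitude 2.01°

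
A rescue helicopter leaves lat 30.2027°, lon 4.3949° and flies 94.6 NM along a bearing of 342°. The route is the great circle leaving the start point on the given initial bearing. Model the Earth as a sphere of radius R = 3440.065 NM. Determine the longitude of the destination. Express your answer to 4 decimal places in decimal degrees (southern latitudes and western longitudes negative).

The arc subtends δ = 94.6/3440.065 = 0.027499 rad at the centre.
Converting: φ₁ = 0.527137 rad, θ = 5.969026 rad.
sin φ₂ = sin φ₁ cos δ + cos φ₁ sin δ cos θ = (0.503061)(0.999622) + (0.864251)(0.027496)(0.951057) = 0.525471
φ₂ = asin(0.525471) = 0.553268 rad = 31.6999°.
For the longitude increment, Δλ = atan2( sin θ sin δ cos φ₁, cos δ − sin φ₁ sin φ₂ ) = atan2(-0.007343, 0.735278) = -0.5722°.
λ₂ = λ₁ + Δλ = 3.8227°.

longitude 3.8227°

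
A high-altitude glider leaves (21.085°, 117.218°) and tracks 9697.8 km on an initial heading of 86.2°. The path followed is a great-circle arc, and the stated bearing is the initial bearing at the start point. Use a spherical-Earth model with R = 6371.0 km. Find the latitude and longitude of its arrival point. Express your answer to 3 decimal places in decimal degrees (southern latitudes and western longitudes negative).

The arc subtends δ = 9697.8/6371 = 1.522179 rad at the centre.
Start latitude φ₁ = 0.368003 rad; initial bearing θ = 1.504474 rad.
sin φ₂ = sin φ₁ cos δ + cos φ₁ sin δ cos θ = (0.359753)(0.048599) + (0.933048)(0.998818)(0.066274) = 0.079247
φ₂ = asin(0.079247) = 0.079330 rad = 4.545°.
Δλ = atan2( sin θ sin δ cos φ₁ , cos δ − sin φ₁ sin φ₂ ) = atan2(0.929896, 0.020089) = 1.549196 rad = 88.762°.
λ₂ = 117.218° + 88.762° = 205.980°, normalized to (−180°, 180°] → -154.020°.

latitude 4.545°, longitude -154.020°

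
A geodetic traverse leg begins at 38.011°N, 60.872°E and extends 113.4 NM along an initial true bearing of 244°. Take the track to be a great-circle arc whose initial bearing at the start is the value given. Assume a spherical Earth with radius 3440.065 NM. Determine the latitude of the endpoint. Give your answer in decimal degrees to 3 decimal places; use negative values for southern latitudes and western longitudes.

latitude 37.164°

δ = 113.4/3440.065 = 0.032964 rad (1.8887°).
Converting: φ₁ = 0.663417 rad, θ = 4.258603 rad.
sin φ₂ = sin φ₁ cos δ + cos φ₁ sin δ cos θ = (0.615813)(0.999457) + (0.787893)(0.032959)(-0.438371) = 0.604095
φ₂ = asin(0.604095) = 0.648629 rad = 37.164°.
Then Δλ = atan2(-0.023340, 0.627448) = -0.037181 rad, from sin θ sin δ cos φ₁ over cos δ − sin φ₁ sin φ₂.
λ₂ = 60.872° + -2.130° = 58.742°.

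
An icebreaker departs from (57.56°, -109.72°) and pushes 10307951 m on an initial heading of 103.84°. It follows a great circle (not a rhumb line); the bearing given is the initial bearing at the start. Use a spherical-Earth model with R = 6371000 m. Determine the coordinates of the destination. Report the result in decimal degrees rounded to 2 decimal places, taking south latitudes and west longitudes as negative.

Angular distance δ = d/R = 10307951 / 6371000 = 1.617949 rad.
Converting: φ₁ = 1.004612 rad, θ = 1.812350 rad.
sin φ₂ = sin φ₁ cos δ + cos φ₁ sin δ cos θ = (0.843954)(-0.047135) + (0.536416)(0.998889)(-0.239211) = -0.167954
φ₂ = asin(-0.167954) = -0.168754 rad = -9.67°.
Δλ = atan2( sin θ sin δ cos φ₁ , cos δ − sin φ₁ sin φ₂ ) = atan2(0.520264, 0.094610) = 1.390911 rad = 79.69°.
Hence λ₂ = -109.72° + 79.69° = -30.03°.

latitude -9.67°, longitude -30.03°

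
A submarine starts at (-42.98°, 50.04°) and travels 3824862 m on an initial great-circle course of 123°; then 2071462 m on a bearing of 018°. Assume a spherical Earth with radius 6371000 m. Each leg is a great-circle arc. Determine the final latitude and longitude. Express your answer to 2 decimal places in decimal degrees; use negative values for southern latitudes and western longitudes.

latitude -34.00°, longitude 107.14°

Apply the spherical direct solution leg by leg, carrying full precision between legs.
Leg 1: from (-42.98°, 50.04°), δ = 3824862/6371000 = 0.600355 rad, θ = 123° → φ = -51.96°, λ = 100.30°.
Leg 2: from (-51.96°, 100.30°), δ = 2071462/6371000 = 0.325139 rad, θ = 18° → φ = -34.00°, λ = 107.14°.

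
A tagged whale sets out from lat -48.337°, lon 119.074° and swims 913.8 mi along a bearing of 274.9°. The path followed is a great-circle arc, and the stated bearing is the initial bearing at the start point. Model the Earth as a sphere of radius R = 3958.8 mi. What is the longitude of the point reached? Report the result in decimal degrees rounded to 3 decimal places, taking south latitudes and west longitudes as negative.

longitude 100.066°

Angular distance δ = d/R = 913.8 / 3958.8 = 0.230828 rad.
Converting: φ₁ = -0.843640 rad, θ = 4.797910 rad.
Applying the spherical law of cosines for sides, sin φ₂ = sin φ₁ cos δ + cos φ₁ sin δ cos θ = -0.714263, so φ₂ = -45.583°.
For the longitude increment, Δλ = atan2( sin θ sin δ cos φ₁, cos δ − sin φ₁ sin φ₂ ) = atan2(-0.151527, 0.439875) = -19.008°.
Hence λ₂ = 119.074° + -19.008° = 100.066°.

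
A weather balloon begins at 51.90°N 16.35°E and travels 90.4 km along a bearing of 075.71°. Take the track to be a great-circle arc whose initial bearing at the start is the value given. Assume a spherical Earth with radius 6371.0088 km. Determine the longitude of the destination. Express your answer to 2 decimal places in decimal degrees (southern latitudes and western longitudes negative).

Central angle δ = d/R = 0.014189 rad.
Start latitude φ₁ = 0.905826 rad; initial bearing θ = 1.321389 rad.
sin φ₂ = sin φ₁ cos δ + cos φ₁ sin δ cos θ = (0.786935)(0.999899) + (0.617036)(0.014189)(0.246830) = 0.789017
φ₂ = asin(0.789017) = 0.909207 rad = 52.09°.
For the longitude increment, Δλ = atan2( sin θ sin δ cos φ₁, cos δ − sin φ₁ sin φ₂ ) = atan2(0.008484, 0.378994) = 1.28°.
Hence λ₂ = 16.35° + 1.28° = 17.63°.

longitude 17.63°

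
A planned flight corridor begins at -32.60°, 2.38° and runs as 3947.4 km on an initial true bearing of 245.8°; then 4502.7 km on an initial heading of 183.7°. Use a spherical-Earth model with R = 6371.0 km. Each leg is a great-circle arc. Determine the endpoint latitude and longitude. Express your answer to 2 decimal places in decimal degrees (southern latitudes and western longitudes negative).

latitude -79.88°, longitude -54.94°

Apply the spherical direct solution leg by leg, carrying full precision between legs.
Leg 1: from (-32.60°, 2.38°), δ = 3947.4/6371 = 0.619589 rad, θ = 245.8° → φ = -39.73°, λ = -41.15°.
Leg 2: from (-39.73°, -41.15°), δ = 4502.7/6371 = 0.706749 rad, θ = 183.7° → φ = -79.88°, λ = -54.94°.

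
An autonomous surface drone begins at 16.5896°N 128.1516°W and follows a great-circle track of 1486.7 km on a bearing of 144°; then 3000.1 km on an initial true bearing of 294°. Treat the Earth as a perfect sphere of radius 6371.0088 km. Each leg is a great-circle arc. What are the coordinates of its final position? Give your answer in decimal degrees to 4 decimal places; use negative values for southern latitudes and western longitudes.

Apply the spherical direct solution leg by leg, carrying full precision between legs.
Leg 1: from (16.5896°, -128.1516°), δ = 1486.7/6371.0088 = 0.233354 rad, θ = 144° → φ = 5.6519°, λ = -120.3013°.
Leg 2: from (5.6519°, -120.3013°), δ = 3000.1/6371.0088 = 0.470899 rad, θ = 294° → φ = 15.7476°, λ = -145.8087°.

latitude 15.7476°, longitude -145.8087°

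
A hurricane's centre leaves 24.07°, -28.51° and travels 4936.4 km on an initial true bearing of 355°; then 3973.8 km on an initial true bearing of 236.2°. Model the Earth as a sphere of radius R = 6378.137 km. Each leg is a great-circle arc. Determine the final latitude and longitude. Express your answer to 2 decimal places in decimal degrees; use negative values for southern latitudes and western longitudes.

Apply the spherical direct solution leg by leg, carrying full precision between legs.
Leg 1: from (24.07°, -28.51°), δ = 4936.4/6378.137 = 0.773956 rad, θ = 355° → φ = 68.04°, λ = -37.89°.
Leg 2: from (68.04°, -37.89°), δ = 3973.8/6378.137 = 0.623035 rad, θ = 236.2° → φ = 39.18°, λ = -76.61°.

latitude 39.18°, longitude -76.61°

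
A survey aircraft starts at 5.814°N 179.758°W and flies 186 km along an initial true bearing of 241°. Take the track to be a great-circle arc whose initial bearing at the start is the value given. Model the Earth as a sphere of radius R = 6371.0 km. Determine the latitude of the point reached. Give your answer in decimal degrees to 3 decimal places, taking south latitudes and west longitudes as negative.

latitude 5.001°

Central angle δ = d/R = 0.029195 rad.
With φ₁ = 5.814° = 0.101473 rad and θ = 241° = 4.206243 rad:
Destination latitude: φ₂ = arcsin( sin φ₁ cos δ + cos φ₁ sin δ cos θ ) = arcsin(0.087177) = 5.001°.
Δλ = atan2( sin θ sin δ cos φ₁ , cos δ − sin φ₁ sin φ₂ ) = atan2(-0.025399, 0.990743) = -0.025631 rad = -1.469°.
λ₂ = -179.758° + -1.469° = -181.227°, normalized to (−180°, 180°] → 178.773°.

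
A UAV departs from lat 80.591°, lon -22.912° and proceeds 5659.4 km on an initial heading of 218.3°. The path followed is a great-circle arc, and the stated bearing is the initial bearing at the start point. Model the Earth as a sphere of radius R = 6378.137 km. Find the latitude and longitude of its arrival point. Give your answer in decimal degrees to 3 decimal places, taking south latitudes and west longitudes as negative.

Central angle δ = d/R = 0.887312 rad.
With φ₁ = 80.591° = 1.406578 rad and θ = 218.3° = 3.810054 rad:
sin φ₂ = sin φ₁ cos δ + cos φ₁ sin δ cos θ = (0.986546)(0.631498) + (0.163481)(0.775377)(-0.784776) = 0.523525
φ₂ = asin(0.523525) = 0.550982 rad = 31.569°.
Then Δλ = atan2(-0.078563, 0.115017) = -0.599262 rad, from sin θ sin δ cos φ₁ over cos δ − sin φ₁ sin φ₂.
λ₂ = λ₁ + Δλ = -57.247°.

latitude 31.569°, longitude -57.247°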